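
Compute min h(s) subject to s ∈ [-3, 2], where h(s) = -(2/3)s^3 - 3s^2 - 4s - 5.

The derivative is -2s^2 - 6s - 4, which vanishes at s = -2 and s = -1.
Compare values at every candidate in [-3, 2]: h(-3) = -2, h(-2) = -11/3, h(-1) = -10/3, h(2) = -91/3.
Hence the absolute minimum is -91/3 at s = 2.

-91/3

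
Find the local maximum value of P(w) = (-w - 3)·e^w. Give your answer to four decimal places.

0.0183

Differentiating with the product rule gives P'(w) = (-w - 4)·e^w. Since e^w > 0, the only critical point is w = -4.
P''(-4) has the same sign as -1 < 0, so this is a local maximum.
P(-4) = (1)·e^(-4) ≈ 0.0183.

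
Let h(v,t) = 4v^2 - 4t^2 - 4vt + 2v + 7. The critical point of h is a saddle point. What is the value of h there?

34/5

∂h/∂v = 8v - 4t + 2 = 0 and ∂h/∂t = -4v - 8t = 0, so (v, t) = (-1/5, 1/10).
The Hessian has h_{vv} = 8, h_{tt} = -8, h_{vt} = -4, giving D = -80 < 0, so the point is a saddle point.
h(-1/5, 1/10) = 34/5.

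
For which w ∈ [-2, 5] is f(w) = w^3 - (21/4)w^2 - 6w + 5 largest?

f'(w) = 3w^2 - (21/2)w - 6, which vanishes at w = -1/2 and w = 4.
Evaluating at the critical points and endpoints: f(-2) = -12, f(-1/2) = 105/16, f(4) = -39, f(5) = -125/4.
Hence the absolute maximum is 105/16 at w = -1/2.

-1/2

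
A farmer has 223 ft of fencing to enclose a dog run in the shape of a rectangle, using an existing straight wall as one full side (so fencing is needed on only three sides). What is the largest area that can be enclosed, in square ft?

49729/8

Let the sides perpendicular to the wall have length x and the parallel side y, so 2x + y = 223 and the area is A = xy = x(223 − 2x).
A'(x) = 223 − 4x = 0 gives x = 223/4, and A''(x) = −4 < 0 confirms a maximum.
Then y = 223 − 2·223/4 = 223/2 and A = 49729/8.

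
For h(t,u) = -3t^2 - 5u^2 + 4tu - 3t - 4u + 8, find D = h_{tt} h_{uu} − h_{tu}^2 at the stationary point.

44

∂h/∂t = -6t + 4u - 3 = 0 and ∂h/∂u = 4t - 10u - 4 = 0, so (t, u) = (-23/22, -9/11).
The Hessian has h_{tt} = -6, h_{uu} = -10, h_{tu} = 4, giving D = 44 > 0 with h_{tt} < 0, so the point is a local maximum.
D = (-6)·(-10) − (4)^2 = 44.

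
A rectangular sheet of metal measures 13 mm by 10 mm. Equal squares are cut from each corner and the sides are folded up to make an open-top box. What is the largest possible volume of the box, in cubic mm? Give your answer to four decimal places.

108.3995

With cut size x, the volume is V(x) = x(13 − 2x)(10 − 2x) for 0 < x < 5.
V'(x) = 12x^2 − 92x + 130. Setting V'(x) = 0 gives x ≈ 1.8684 (the root in (0, 5)).
V''(x) = 24x − 92 is negative there, so this is the maximum; V ≈ 108.3995.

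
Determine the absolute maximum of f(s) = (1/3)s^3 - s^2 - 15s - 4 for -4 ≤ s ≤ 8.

The derivative is s^2 - 2s - 15, which vanishes at s = -3 and s = 5.
Compare values at every candidate in [-4, 8]: f(-4) = 56/3, f(-3) = 23, f(5) = -187/3, f(8) = -52/3.
So the maximum is f(-3) = 23.

23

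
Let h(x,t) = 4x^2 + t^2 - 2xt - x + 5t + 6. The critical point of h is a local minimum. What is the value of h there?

-19/12

∂h/∂x = 8x - 2t - 1 = 0 and ∂h/∂t = -2x + 2t + 5 = 0, so (x, t) = (-2/3, -19/6).
The Hessian has h_{xx} = 8, h_{tt} = 2, h_{xt} = -2, giving D = 12 > 0 with h_{xx} > 0, so the point is a local minimum.
h(-2/3, -19/6) = -19/12.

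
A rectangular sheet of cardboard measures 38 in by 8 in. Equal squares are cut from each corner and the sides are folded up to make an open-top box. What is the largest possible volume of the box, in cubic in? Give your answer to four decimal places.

With cut size x, the volume is V(x) = x(38 − 2x)(8 − 2x) for 0 < x < 4.
V'(x) = 12x^2 − 184x + 304. Setting V'(x) = 0 gives x ≈ 1.8835 (the root in (0, 4)).
V''(x) = 24x − 184 is negative there, so this is the maximum; V ≈ 272.9348.

272.9348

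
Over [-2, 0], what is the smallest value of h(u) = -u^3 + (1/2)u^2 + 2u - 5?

h'(u) = -3u^2 + u + 2, whose only zero in [-2, 0] is u = -2/3.
Candidates: h(-2) = 1; h(-2/3) = -157/27; h(0) = -5.
The minimum over the interval is -157/27, attained at u = -2/3.

-157/27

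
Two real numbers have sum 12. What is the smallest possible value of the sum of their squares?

With a + b = 12, a^2 + b^2 = a^2 + (12 − a)^2.
The derivative 2a − 2(12 − a) = 4a − 24 vanishes at a = 6; second derivative 4 > 0, a minimum.
The minimum is 2·(6)^2 = 72.

72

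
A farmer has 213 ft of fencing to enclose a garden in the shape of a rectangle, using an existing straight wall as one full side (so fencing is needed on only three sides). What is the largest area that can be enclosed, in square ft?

45369/8

Let the sides perpendicular to the wall have length x and the parallel side y, so 2x + y = 213 and the area is A = xy = x(213 − 2x).
A'(x) = 213 − 4x = 0 gives x = 213/4, and A''(x) = −4 < 0 confirms a maximum.
Then y = 213 − 2·213/4 = 213/2 and A = 45369/8.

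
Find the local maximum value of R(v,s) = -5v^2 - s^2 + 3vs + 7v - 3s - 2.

9/11

∂R/∂v = -10v + 3s + 7 = 0 and ∂R/∂s = 3v - 2s - 3 = 0, so (v, s) = (5/11, -9/11).
The Hessian has R_{vv} = -10, R_{ss} = -2, R_{vs} = 3, giving D = 11 > 0 with R_{vv} < 0, so the point is a local maximum.
R(5/11, -9/11) = 9/11.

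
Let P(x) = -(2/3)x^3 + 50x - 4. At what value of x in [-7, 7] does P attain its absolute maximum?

5

Differentiating, P'(x) = -2x^2 + 50; which vanishes at x = -5 and x = 5.
Compare values at every candidate in [-7, 7]: P(-7) = -376/3,  P(-5) = -512/3,  P(5) = 488/3,  P(7) = 352/3.
Hence the absolute maximum is 488/3 at x = 5.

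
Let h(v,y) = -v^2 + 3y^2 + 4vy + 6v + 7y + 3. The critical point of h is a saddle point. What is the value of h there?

∂h/∂v = -2v + 4y + 6 = 0 and ∂h/∂y = 4v + 6y + 7 = 0, so (v, y) = (2/7, -19/14).
The Hessian has h_{vv} = -2, h_{yy} = 6, h_{vy} = 4, giving D = -28 < 0, so the point is a saddle point.
h(2/7, -19/14) = -25/28.

-25/28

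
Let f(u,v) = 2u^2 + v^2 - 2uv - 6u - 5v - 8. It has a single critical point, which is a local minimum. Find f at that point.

∂f/∂u = 4u - 2v - 6 = 0 and ∂f/∂v = -2u + 2v - 5 = 0, so (u, v) = (11/2, 8).
The Hessian has f_{uu} = 4, f_{vv} = 2, f_{uv} = -2, giving D = 4 > 0 with f_{uu} > 0, so the point is a local minimum.
f(11/2, 8) = -89/2.

-89/2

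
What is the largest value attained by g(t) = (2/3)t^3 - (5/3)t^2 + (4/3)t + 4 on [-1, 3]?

11

g'(t) = 2t^2 - (10/3)t + 4/3, which vanishes at t = 2/3 and t = 1.
Evaluating at the critical points and endpoints: g(-1) = 1/3, g(2/3) = 352/81, g(1) = 13/3, g(3) = 11.
The maximum over the interval is 11, attained at t = 3.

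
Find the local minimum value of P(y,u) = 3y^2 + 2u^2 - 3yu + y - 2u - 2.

∂P/∂y = 6y - 3u + 1 = 0 and ∂P/∂u = -3y + 4u - 2 = 0, so (y, u) = (2/15, 3/5).
The Hessian has P_{yy} = 6, P_{uu} = 4, P_{yu} = -3, giving D = 15 > 0 with P_{yy} > 0, so the point is a local minimum.
P(2/15, 3/5) = -38/15.

-38/15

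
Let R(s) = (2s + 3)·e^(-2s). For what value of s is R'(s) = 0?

Differentiating with the product rule gives R'(s) = (-4s - 4)·e^(-2s). Since e^(-2s) > 0, the only critical point is s = -1.
R''(-1) has the same sign as -4 < 0, so this is a local maximum.
R(-1) = (1)·e^(2) ≈ 7.3891.

-1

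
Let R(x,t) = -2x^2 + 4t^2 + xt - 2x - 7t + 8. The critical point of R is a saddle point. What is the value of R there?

∂R/∂x = -4x + t - 2 = 0 and ∂R/∂t = x + 8t - 7 = 0, so (x, t) = (-3/11, 10/11).
The Hessian has R_{xx} = -4, R_{tt} = 8, R_{xt} = 1, giving D = -33 < 0, so the point is a saddle point.
R(-3/11, 10/11) = 56/11.

56/11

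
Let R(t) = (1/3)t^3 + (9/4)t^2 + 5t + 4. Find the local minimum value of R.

1/3

R'(t) = t^2 + (9/2)t + 5 = 0 at t = -5/2, -2.
R''(t) = 2t + 9/2. R''(-5/2) = -1/2 < 0 ⇒ local maximum; R''(-2) = 1/2 > 0 ⇒ local minimum.
Thus R has its local minimum at t = -2, with value 1/3.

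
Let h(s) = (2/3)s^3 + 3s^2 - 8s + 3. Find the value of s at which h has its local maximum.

-4

Critical points: h'(s) = 2s^2 + 6s - 8 vanishes at s = -4, 1.
h''(s) = 4s + 6. h''(-4) = -10 < 0 ⇒ local maximum; h''(1) = 10 > 0 ⇒ local minimum.
The local maximum is h(-4) = 121/3.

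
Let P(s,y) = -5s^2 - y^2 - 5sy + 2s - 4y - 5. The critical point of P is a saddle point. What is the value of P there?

-149/5

∂P/∂s = -10s - 5y + 2 = 0 and ∂P/∂y = -5s - 2y - 4 = 0, so (s, y) = (-24/5, 10).
The Hessian has P_{ss} = -10, P_{yy} = -2, P_{sy} = -5, giving D = -5 < 0, so the point is a saddle point.
P(-24/5, 10) = -149/5.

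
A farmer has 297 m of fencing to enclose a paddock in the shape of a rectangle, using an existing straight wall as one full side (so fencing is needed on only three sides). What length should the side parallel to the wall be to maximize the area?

Let the sides perpendicular to the wall have length x and the parallel side y, so 2x + y = 297 and the area is A = xy = x(297 − 2x).
A'(x) = 297 − 4x = 0 gives x = 297/4, and A''(x) = −4 < 0 confirms a maximum.
Then y = 297 − 2·297/4 = 297/2 and A = 88209/8.

297/2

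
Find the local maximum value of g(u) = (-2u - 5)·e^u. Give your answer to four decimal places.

By the product rule, g'(u) = (-2u - 7)·e^u. Since e^u > 0, the only critical point is u = -7/2.
g''(-7/2) has the same sign as -2 < 0, so this is a local maximum.
g(-7/2) = (2)·e^(-7/2) ≈ 0.0604.

0.0604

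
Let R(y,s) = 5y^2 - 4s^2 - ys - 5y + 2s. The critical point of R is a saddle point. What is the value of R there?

-10/9

∂R/∂y = 10y - s - 5 = 0 and ∂R/∂s = -y - 8s + 2 = 0, so (y, s) = (14/27, 5/27).
The Hessian has R_{yy} = 10, R_{ss} = -8, R_{ys} = -1, giving D = -81 < 0, so the point is a saddle point.
R(14/27, 5/27) = -10/9.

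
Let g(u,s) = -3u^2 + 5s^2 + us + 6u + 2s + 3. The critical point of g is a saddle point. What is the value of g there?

339/61

∂g/∂u = -6u + s + 6 = 0 and ∂g/∂s = u + 10s + 2 = 0, so (u, s) = (58/61, -18/61).
The Hessian has g_{uu} = -6, g_{ss} = 10, g_{us} = 1, giving D = -61 < 0, so the point is a saddle point.
g(58/61, -18/61) = 339/61.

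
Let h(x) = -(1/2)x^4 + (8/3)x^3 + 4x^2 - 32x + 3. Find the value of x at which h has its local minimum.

2

h'(x) = -2x^3 + 8x^2 + 8x - 32. Setting h'(x) = 0 gives x ∈ {-2, 2, 4}.
h''(x) = -6x^2 + 16x + 8. h''(-2) = -48 < 0 ⇒ local maximum; h''(2) = 16 > 0 ⇒ local minimum; h''(4) = -24 < 0 ⇒ local maximum.
Thus h has its local minimum at x = 2, with value -95/3.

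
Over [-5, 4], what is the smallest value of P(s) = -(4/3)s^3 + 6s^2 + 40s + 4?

-124/3

Differentiating, P'(s) = -4s^2 + 12s + 40; whose only zero in [-5, 4] is s = -2.
Compare values at every candidate in [-5, 4]: P(-5) = 362/3; P(-2) = -124/3; P(4) = 524/3.
Hence the absolute minimum is -124/3 at s = -2.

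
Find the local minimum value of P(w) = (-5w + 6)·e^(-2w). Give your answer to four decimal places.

-0.0834

By the product rule, P'(w) = (10w - 17)·e^(-2w). Since e^(-2w) > 0, the only critical point is w = 17/10.
P''(17/10) has the same sign as 10 > 0, so this is a local minimum.
P(17/10) = (-5/2)·e^(-17/5) ≈ -0.0834.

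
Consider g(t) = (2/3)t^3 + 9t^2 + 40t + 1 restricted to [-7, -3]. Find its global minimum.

g'(t) = 2t^2 + 18t + 40, which vanishes at t = -5 and t = -4.
Evaluating at the critical points and endpoints: g(-7) = -200/3; g(-5) = -172/3; g(-4) = -173/3; g(-3) = -56.
The minimum over the interval is -200/3, attained at t = -7.

-200/3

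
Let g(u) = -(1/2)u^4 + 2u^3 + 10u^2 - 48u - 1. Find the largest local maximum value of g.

277/2

g'(u) = -2u^3 + 6u^2 + 20u - 48. Setting g'(u) = 0 gives u ∈ {-3, 2, 4}.
Second-derivative test with g''(u) = -6u^2 + 12u + 20: g''(-3) = -70 < 0 ⇒ local maximum; g''(2) = 20 > 0 ⇒ local minimum; g''(4) = -28 < 0 ⇒ local maximum.
Thus g has its largest local maximum at u = -3, with value 277/2.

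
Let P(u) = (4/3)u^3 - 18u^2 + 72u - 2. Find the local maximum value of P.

P'(u) = 4u^2 - 36u + 72. Setting P'(u) = 0 gives u ∈ {3, 6}.
Second-derivative test with P''(u) = 8u - 36: P''(3) = -12 < 0 ⇒ local maximum; P''(6) = 12 > 0 ⇒ local minimum.
Thus P has its local maximum at u = 3, with value 88.

88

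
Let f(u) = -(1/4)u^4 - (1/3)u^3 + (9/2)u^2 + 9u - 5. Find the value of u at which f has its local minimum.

-1

f'(u) = -u^3 - u^2 + 9u + 9. Setting f'(u) = 0 gives u ∈ {-3, -1, 3}.
Since f''(u) = -3u^2 - 2u + 9, we get f''(-3) = -12 < 0 ⇒ local maximum; f''(-1) = 8 > 0 ⇒ local minimum; f''(3) = -24 < 0 ⇒ local maximum.
Thus f has its local minimum at u = -1, with value -113/12.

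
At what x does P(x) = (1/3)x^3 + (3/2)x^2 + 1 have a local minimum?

0

P'(x) = x^2 + 3x. Setting P'(x) = 0 gives x ∈ {-3, 0}.
Since P''(x) = 2x + 3, we get P''(-3) = -3 < 0 ⇒ local maximum; P''(0) = 3 > 0 ⇒ local minimum.
So the local minimum value is P(0) = 1.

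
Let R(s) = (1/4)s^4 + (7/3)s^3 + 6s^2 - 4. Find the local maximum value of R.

R'(s) = s^3 + 7s^2 + 12s. Setting R'(s) = 0 gives s ∈ {-4, -3, 0}.
Second-derivative test with R''(s) = 3s^2 + 14s + 12: R''(-4) = 4 > 0 ⇒ local minimum; R''(-3) = -3 < 0 ⇒ local maximum; R''(0) = 12 > 0 ⇒ local minimum.
Thus R has its local maximum at s = -3, with value 29/4.

29/4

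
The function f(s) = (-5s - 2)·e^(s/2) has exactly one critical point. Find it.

-12/5

Differentiating with the product rule gives f'(s) = (-(5/2)s - 6)·e^(s/2). Since e^(s/2) > 0, the only critical point is s = -12/5.
f''(-12/5) has the same sign as -5/2 < 0, so this is a local maximum.
f(-12/5) = (10)·e^(-6/5) ≈ 3.0119.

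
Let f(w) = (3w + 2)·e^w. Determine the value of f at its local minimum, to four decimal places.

f'(w) = 3·e^w + (3w + 2)·1·e^w = (3w + 5)·e^w. Since e^w > 0, the only critical point is w = -5/3.
f''(-5/3) has the same sign as 3 > 0, so this is a local minimum.
f(-5/3) = (-3)·e^(-5/3) ≈ -0.5666.

-0.5666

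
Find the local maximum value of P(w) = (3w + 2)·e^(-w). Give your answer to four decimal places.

By the product rule, P'(w) = (-3w + 1)·e^(-w). Since e^(-w) > 0, the only critical point is w = 1/3.
P''(1/3) has the same sign as -3 < 0, so this is a local maximum.
P(1/3) = (3)·e^(-1/3) ≈ 2.1496.

2.1496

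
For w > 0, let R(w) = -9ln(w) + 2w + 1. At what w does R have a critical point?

9/2

R'(w) = -9/w + 2 = 0 gives w = 9/2.
R''(w) = 9/w², which is positive for w > 0, so this is a local minimum.
R(9/2) = -9·ln(9/2) + 9 + 1 ≈ -3.5367.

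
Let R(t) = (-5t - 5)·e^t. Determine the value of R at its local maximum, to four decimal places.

0.6767

R'(t) = (-5)·e^t + (-5t - 5)·1·e^t = (-5t - 10)·e^t. Since e^t > 0, the only critical point is t = -2.
R''(-2) has the same sign as -5 < 0, so this is a local maximum.
R(-2) = (5)·e^(-2) ≈ 0.6767.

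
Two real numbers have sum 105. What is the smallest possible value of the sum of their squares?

With a + b = 105, a^2 + b^2 = a^2 + (105 − a)^2.
The derivative 2a − 2(105 − a) = 4a − 210 vanishes at a = 105/2; second derivative 4 > 0, a minimum.
The minimum is 2·(105/2)^2 = 11025/2.

11025/2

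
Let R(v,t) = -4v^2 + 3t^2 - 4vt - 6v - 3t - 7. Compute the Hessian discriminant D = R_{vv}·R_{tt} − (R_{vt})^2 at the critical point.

-64

∂R/∂v = -8v - 4t - 6 = 0 and ∂R/∂t = -4v + 6t - 3 = 0, so (v, t) = (-3/4, 0).
The Hessian has R_{vv} = -8, R_{tt} = 6, R_{vt} = -4, giving D = -64 < 0, so the point is a saddle point.
D = (-8)·(6) − (-4)^2 = -64.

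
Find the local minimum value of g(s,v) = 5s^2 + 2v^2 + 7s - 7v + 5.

-143/40

∂g/∂s = 10s + 7 = 0 and ∂g/∂v = 4v - 7 = 0, so (s, v) = (-7/10, 7/4).
The Hessian has g_{ss} = 10, g_{vv} = 4, g_{sv} = 0, giving D = 40 > 0 with g_{ss} > 0, so the point is a local minimum.
g(-7/10, 7/4) = -143/40.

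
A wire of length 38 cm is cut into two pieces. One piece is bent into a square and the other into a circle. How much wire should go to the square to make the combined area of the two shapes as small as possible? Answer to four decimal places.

Let x be the length used for the square. Square side x/4; circle radius (38−x)/(2π).
A(x) = (x/4)² + π·((38−x)/(2π))² = x²/16 + (38−x)²/(4π) for 0 ≤ x ≤ 38. A'(x) = x/8 − (38−x)/(2π) = 0 gives x = 4·38/(π+4) ≈ 21.2838.
A'' = 1/8 + 1/(2π) > 0, so this gives the minimum combined area; x ≈ 21.2838 cm to the square.

21.2838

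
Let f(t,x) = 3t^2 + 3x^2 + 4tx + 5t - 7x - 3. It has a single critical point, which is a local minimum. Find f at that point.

-211/10

∂f/∂t = 6t + 4x + 5 = 0 and ∂f/∂x = 4t + 6x - 7 = 0, so (t, x) = (-29/10, 31/10).
The Hessian has f_{tt} = 6, f_{xx} = 6, f_{tx} = 4, giving D = 20 > 0 with f_{tt} > 0, so the point is a local minimum.
f(-29/10, 31/10) = -211/10.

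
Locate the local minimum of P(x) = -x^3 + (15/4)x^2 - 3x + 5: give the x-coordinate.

P'(x) = -3x^2 + (15/2)x - 3 = 0 at x = 1/2, 2.
P''(x) = -6x + 15/2. P''(1/2) = 9/2 > 0 ⇒ local minimum; P''(2) = -9/2 < 0 ⇒ local maximum.
So the local minimum value is P(1/2) = 69/16.

1/2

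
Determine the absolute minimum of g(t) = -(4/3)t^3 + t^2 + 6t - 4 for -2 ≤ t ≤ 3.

Differentiating, g'(t) = -4t^2 + 2t + 6; which vanishes at t = -1 and t = 3/2.
Candidates: g(-2) = -4/3, g(-1) = -23/3, g(3/2) = 11/4, g(3) = -13.
Hence the absolute minimum is -13 at t = 3.

-13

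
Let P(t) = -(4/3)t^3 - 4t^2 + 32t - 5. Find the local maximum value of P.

P'(t) = -4t^2 - 8t + 32 = 0 at t = -4, 2.
Second-derivative test with P''(t) = -8t - 8: P''(-4) = 24 > 0 ⇒ local minimum; P''(2) = -24 < 0 ⇒ local maximum.
So the local maximum value is P(2) = 97/3.

97/3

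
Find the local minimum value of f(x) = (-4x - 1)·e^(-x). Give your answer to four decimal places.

By the product rule, f'(x) = (4x - 3)·e^(-x). Since e^(-x) > 0, the only critical point is x = 3/4.
f''(3/4) has the same sign as 4 > 0, so this is a local minimum.
f(3/4) = (-4)·e^(-3/4) ≈ -1.8895.

-1.8895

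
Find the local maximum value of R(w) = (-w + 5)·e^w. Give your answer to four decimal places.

Differentiating with the product rule gives R'(w) = (-w + 4)·e^w. Since e^w > 0, the only critical point is w = 4.
R''(4) has the same sign as -1 < 0, so this is a local maximum.
R(4) = (1)·e^(4) ≈ 54.5982.

54.5982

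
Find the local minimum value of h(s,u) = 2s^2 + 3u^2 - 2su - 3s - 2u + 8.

113/20

∂h/∂s = 4s - 2u - 3 = 0 and ∂h/∂u = -2s + 6u - 2 = 0, so (s, u) = (11/10, 7/10).
The Hessian has h_{ss} = 4, h_{uu} = 6, h_{su} = -2, giving D = 20 > 0 with h_{ss} > 0, so the point is a local minimum.
h(11/10, 7/10) = 113/20.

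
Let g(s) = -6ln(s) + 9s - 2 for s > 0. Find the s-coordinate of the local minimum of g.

g'(s) = -6/s + 9 = 0 gives s = 2/3.
g''(s) = 6/s², which is positive for s > 0, so this is a local minimum.
g(2/3) = -6·ln(2/3) + 6 - 2 ≈ 6.4328.

2/3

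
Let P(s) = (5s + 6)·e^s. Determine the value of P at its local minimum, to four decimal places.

-0.5540

P'(s) = 5·e^s + (5s + 6)·1·e^s = (5s + 11)·e^s. Since e^s > 0, the only critical point is s = -11/5.
P''(-11/5) has the same sign as 5 > 0, so this is a local minimum.
P(-11/5) = (-5)·e^(-11/5) ≈ -0.5540.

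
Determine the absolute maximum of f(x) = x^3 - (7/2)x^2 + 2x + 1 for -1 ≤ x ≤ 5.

The derivative is 3x^2 - 7x + 2, which vanishes at x = 1/3 and x = 2.
Compare values at every candidate in [-1, 5]: f(-1) = -11/2,  f(1/3) = 71/54,  f(2) = -1,  f(5) = 97/2.
Hence the absolute maximum is 97/2 at x = 5.

97/2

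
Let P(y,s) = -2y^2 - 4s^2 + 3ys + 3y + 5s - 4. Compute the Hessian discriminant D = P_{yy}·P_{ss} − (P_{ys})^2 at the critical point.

23

∂P/∂y = -4y + 3s + 3 = 0 and ∂P/∂s = 3y - 8s + 5 = 0, so (y, s) = (39/23, 29/23).
The Hessian has P_{yy} = -4, P_{ss} = -8, P_{ys} = 3, giving D = 23 > 0 with P_{yy} < 0, so the point is a local maximum.
D = (-4)·(-8) − (3)^2 = 23.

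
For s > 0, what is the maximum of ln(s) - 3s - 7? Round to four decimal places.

-9.0986

R'(s) = 1/s − 3 = 0 gives s = 1/3.
R''(s) = -1/s², which is negative for s > 0, so this is a local maximum.
R(1/3) = 1·ln(1/3) - 1 - 7 ≈ -9.0986.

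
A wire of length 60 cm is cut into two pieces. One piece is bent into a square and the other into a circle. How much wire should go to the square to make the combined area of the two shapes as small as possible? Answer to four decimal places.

33.6059

Let x be the length used for the square. Square side x/4; circle radius (60−x)/(2π).
A(x) = (x/4)² + π·((60−x)/(2π))² = x²/16 + (60−x)²/(4π) for 0 ≤ x ≤ 60. A'(x) = x/8 − (60−x)/(2π) = 0 gives x = 4·60/(π+4) ≈ 33.6059.
A'' = 1/8 + 1/(2π) > 0, so this gives the minimum combined area; x ≈ 33.6059 cm to the square.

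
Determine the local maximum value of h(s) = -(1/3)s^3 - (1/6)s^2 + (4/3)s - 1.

h'(s) = -s^2 - (1/3)s + 4/3. Setting h'(s) = 0 gives s ∈ {-4/3, 1}.
Second-derivative test with h''(s) = -2s - 1/3: h''(-4/3) = 7/3 > 0 ⇒ local minimum; h''(1) = -7/3 < 0 ⇒ local maximum.
The local maximum is h(1) = -1/6.

-1/6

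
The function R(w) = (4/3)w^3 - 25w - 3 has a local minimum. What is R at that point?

-134/3

Critical points: R'(w) = 4w^2 - 25 vanishes at w = -5/2, 5/2.
Second-derivative test with R''(w) = 8w: R''(-5/2) = -20 < 0 ⇒ local maximum; R''(5/2) = 20 > 0 ⇒ local minimum.
Thus R has its local minimum at w = 5/2, with value -134/3.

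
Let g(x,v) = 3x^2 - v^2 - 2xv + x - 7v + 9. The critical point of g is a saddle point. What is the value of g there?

69/4

∂g/∂x = 6x - 2v + 1 = 0 and ∂g/∂v = -2x - 2v - 7 = 0, so (x, v) = (-1, -5/2).
The Hessian has g_{xx} = 6, g_{vv} = -2, g_{xv} = -2, giving D = -16 < 0, so the point is a saddle point.
g(-1, -5/2) = 69/4.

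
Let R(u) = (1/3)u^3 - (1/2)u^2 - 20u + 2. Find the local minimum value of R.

R'(u) = u^2 - u - 20. Setting R'(u) = 0 gives u ∈ {-4, 5}.
Second-derivative test with R''(u) = 2u - 1: R''(-4) = -9 < 0 ⇒ local maximum; R''(5) = 9 > 0 ⇒ local minimum.
So the local minimum value is R(5) = -413/6.

-413/6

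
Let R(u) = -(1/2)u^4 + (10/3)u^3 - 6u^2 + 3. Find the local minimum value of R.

-7/3

R'(u) = -2u^3 + 10u^2 - 12u. Setting R'(u) = 0 gives u ∈ {0, 2, 3}.
Since R''(u) = -6u^2 + 20u - 12, we get R''(0) = -12 < 0 ⇒ local maximum; R''(2) = 4 > 0 ⇒ local minimum; R''(3) = -6 < 0 ⇒ local maximum.
Thus R has its local minimum at u = 2, with value -7/3.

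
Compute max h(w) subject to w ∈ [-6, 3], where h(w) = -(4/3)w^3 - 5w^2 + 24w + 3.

93/4

The derivative is -4w^2 - 10w + 24, which vanishes at w = -4 and w = 3/2.
Candidates: h(-6) = -33,  h(-4) = -263/3,  h(3/2) = 93/4,  h(3) = -6.
Hence the absolute maximum is 93/4 at w = 3/2.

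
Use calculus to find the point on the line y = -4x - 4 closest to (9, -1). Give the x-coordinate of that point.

Minimize D(x)^2 = (x - 9)^2 + (-4x - 3)^2.
d/dx[D^2] = 2(x - 9) + 2·(-4)·(-4x - 3) = 0 ⇒ x = -3/17.
Then y = -56/17 and the distance is √(1521/17) ≈ 9.4589.

-3/17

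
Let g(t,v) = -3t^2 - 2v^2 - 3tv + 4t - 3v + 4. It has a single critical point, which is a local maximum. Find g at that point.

∂g/∂t = -6t - 3v + 4 = 0 and ∂g/∂v = -3t - 4v - 3 = 0, so (t, v) = (5/3, -2).
The Hessian has g_{tt} = -6, g_{vv} = -4, g_{tv} = -3, giving D = 15 > 0 with g_{tt} < 0, so the point is a local maximum.
g(5/3, -2) = 31/3.

31/3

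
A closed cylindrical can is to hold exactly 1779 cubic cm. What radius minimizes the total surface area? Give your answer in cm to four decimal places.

6.5665

With radius r and height h, πr²h = 1779 so h = 1779/(πr²), and S(r) = 2πr² + 2πrh = 2πr² + 2·1779/r.
S'(r) = 4πr − 2·1779/r² = 0 ⇒ r³ = 1779/(2π), so r ≈ 6.5665 and h = 2r ≈ 13.1329.
S''(r) = 4π + 4·1779/r³ > 0, so this is the minimum; S ≈ 812.7653.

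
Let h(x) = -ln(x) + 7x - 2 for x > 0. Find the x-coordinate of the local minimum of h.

h'(x) = -1/x + 7 = 0 gives x = 1/7.
h''(x) = 1/x², which is positive for x > 0, so this is a local minimum.
h(1/7) = -1·ln(1/7) + 1 - 2 ≈ 0.9459.

1/7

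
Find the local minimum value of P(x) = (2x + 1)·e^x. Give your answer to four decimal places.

By the product rule, P'(x) = (2x + 3)·e^x. Since e^x > 0, the only critical point is x = -3/2.
P''(-3/2) has the same sign as 2 > 0, so this is a local minimum.
P(-3/2) = (-2)·e^(-3/2) ≈ -0.4463.

-0.4463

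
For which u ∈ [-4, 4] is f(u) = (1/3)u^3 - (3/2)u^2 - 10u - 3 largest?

f'(u) = u^2 - 3u - 10, whose only zero in [-4, 4] is u = -2.
Compare values at every candidate in [-4, 4]: f(-4) = -25/3; f(-2) = 25/3; f(4) = -137/3.
The maximum over the interval is 25/3, attained at u = -2.

-2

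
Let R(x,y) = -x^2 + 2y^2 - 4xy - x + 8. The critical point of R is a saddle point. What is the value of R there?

97/12

∂R/∂x = -2x - 4y - 1 = 0 and ∂R/∂y = -4x + 4y = 0, so (x, y) = (-1/6, -1/6).
The Hessian has R_{xx} = -2, R_{yy} = 4, R_{xy} = -4, giving D = -24 < 0, so the point is a saddle point.
R(-1/6, -1/6) = 97/12.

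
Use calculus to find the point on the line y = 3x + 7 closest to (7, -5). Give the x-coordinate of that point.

Minimize D(x)^2 = (x - 7)^2 + (3x + 12)^2.
d/dx[D^2] = 2(x - 7) + 2·3·(3x + 12) = 0 ⇒ x = -29/10.
Then y = -17/10 and the distance is √(1089/10) ≈ 10.4355.

-29/10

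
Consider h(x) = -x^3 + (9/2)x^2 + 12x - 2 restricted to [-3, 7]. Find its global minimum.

The derivative is -3x^2 + 9x + 12, which vanishes at x = -1 and x = 4.
Candidates: h(-3) = 59/2,  h(-1) = -17/2,  h(4) = 54,  h(7) = -81/2.
Hence the absolute minimum is -81/2 at x = 7.

-81/2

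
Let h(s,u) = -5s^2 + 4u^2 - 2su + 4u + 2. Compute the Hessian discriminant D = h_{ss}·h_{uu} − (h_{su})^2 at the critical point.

-84

∂h/∂s = -10s - 2u = 0 and ∂h/∂u = -2s + 8u + 4 = 0, so (s, u) = (2/21, -10/21).
The Hessian has h_{ss} = -10, h_{uu} = 8, h_{su} = -2, giving D = -84 < 0, so the point is a saddle point.
D = (-10)·(8) − (-2)^2 = -84.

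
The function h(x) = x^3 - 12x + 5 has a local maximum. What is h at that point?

h'(x) = 3x^2 - 12. Setting h'(x) = 0 gives x ∈ {-2, 2}.
h''(x) = 6x. h''(-2) = -12 < 0 ⇒ local maximum; h''(2) = 12 > 0 ⇒ local minimum.
Thus h has its local maximum at x = -2, with value 21.

21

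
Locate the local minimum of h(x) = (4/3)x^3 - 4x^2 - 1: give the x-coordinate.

Critical points: h'(x) = 4x^2 - 8x vanishes at x = 0, 2.
Second-derivative test with h''(x) = 8x - 8: h''(0) = -8 < 0 ⇒ local maximum; h''(2) = 8 > 0 ⇒ local minimum.
So the local minimum value is h(2) = -19/3.

2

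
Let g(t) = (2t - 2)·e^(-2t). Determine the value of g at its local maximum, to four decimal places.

Differentiating with the product rule gives g'(t) = (-4t + 6)·e^(-2t). Since e^(-2t) > 0, the only critical point is t = 3/2.
g''(3/2) has the same sign as -4 < 0, so this is a local maximum.
g(3/2) = (1)·e^(-3) ≈ 0.0498.

0.0498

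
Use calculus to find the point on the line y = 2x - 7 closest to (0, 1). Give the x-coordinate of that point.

Minimize D(x)^2 = (x + 0)^2 + (2x - 8)^2.
d/dx[D^2] = 2(x + 0) + 2·2·(2x - 8) = 0 ⇒ x = 16/5.
Then y = -3/5 and the distance is √(64/5) ≈ 3.5777.

16/5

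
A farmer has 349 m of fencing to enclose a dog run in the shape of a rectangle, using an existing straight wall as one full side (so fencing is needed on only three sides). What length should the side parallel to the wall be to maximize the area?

Let the sides perpendicular to the wall have length x and the parallel side y, so 2x + y = 349 and the area is A = xy = x(349 − 2x).
A'(x) = 349 − 4x = 0 gives x = 349/4, and A''(x) = −4 < 0 confirms a maximum.
Then y = 349 − 2·349/4 = 349/2 and A = 121801/8.

349/2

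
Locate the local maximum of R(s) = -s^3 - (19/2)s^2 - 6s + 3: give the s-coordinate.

Critical points: R'(s) = -3s^2 - 19s - 6 vanishes at s = -6, -1/3.
Second-derivative test with R''(s) = -6s - 19: R''(-6) = 17 > 0 ⇒ local minimum; R''(-1/3) = -17 < 0 ⇒ local maximum.
Thus R has its local maximum at s = -1/3, with value 215/54.

-1/3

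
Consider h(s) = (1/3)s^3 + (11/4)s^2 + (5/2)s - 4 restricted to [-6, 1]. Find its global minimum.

Differentiating, h'(s) = s^2 + (11/2)s + 5/2; which vanishes at s = -5 and s = -1/2.
Candidates: h(-6) = 8,  h(-5) = 127/12,  h(-1/2) = -221/48,  h(1) = 19/12.
The minimum over the interval is -221/48, attained at s = -1/2.

-221/48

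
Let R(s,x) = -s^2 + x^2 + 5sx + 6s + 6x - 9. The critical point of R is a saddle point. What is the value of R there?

-441/29

∂R/∂s = -2s + 5x + 6 = 0 and ∂R/∂x = 5s + 2x + 6 = 0, so (s, x) = (-18/29, -42/29).
The Hessian has R_{ss} = -2, R_{xx} = 2, R_{sx} = 5, giving D = -29 < 0, so the point is a saddle point.
R(-18/29, -42/29) = -441/29.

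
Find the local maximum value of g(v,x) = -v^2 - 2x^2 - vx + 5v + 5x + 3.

71/7

∂g/∂v = -2v - x + 5 = 0 and ∂g/∂x = -v - 4x + 5 = 0, so (v, x) = (15/7, 5/7).
The Hessian has g_{vv} = -2, g_{xx} = -4, g_{vx} = -1, giving D = 7 > 0 with g_{vv} < 0, so the point is a local maximum.
g(15/7, 5/7) = 71/7.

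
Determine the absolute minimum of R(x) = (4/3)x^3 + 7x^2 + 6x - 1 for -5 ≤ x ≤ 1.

-68/3

R'(x) = 4x^2 + 14x + 6, which vanishes at x = -3 and x = -1/2.
Evaluating at the critical points and endpoints: R(-5) = -68/3,  R(-3) = 8,  R(-1/2) = -29/12,  R(1) = 40/3.
Hence the absolute minimum is -68/3 at x = -5.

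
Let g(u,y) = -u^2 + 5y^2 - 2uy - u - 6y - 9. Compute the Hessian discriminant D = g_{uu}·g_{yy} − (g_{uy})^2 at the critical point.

-24

∂g/∂u = -2u - 2y - 1 = 0 and ∂g/∂y = -2u + 10y - 6 = 0, so (u, y) = (-11/12, 5/12).
The Hessian has g_{uu} = -2, g_{yy} = 10, g_{uy} = -2, giving D = -24 < 0, so the point is a saddle point.
D = (-2)·(10) − (-2)^2 = -24.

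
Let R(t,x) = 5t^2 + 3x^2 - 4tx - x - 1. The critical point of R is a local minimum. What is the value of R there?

∂R/∂t = 10t - 4x = 0 and ∂R/∂x = -4t + 6x - 1 = 0, so (t, x) = (1/11, 5/22).
The Hessian has R_{tt} = 10, R_{xx} = 6, R_{tx} = -4, giving D = 44 > 0 with R_{tt} > 0, so the point is a local minimum.
R(1/11, 5/22) = -49/44.

-49/44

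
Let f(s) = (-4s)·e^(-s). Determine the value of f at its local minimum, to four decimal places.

-1.4715

Differentiating with the product rule gives f'(s) = (4s - 4)·e^(-s). Since e^(-s) > 0, the only critical point is s = 1.
f''(1) has the same sign as 4 > 0, so this is a local minimum.
f(1) = (-4)·e^(-1) ≈ -1.4715.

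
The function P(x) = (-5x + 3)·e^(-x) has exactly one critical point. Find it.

8/5

P'(x) = (-5)·e^(-x) + (-5x + 3)·(-1)·e^(-x) = (5x - 8)·e^(-x). Since e^(-x) > 0, the only critical point is x = 8/5.
P''(8/5) has the same sign as 5 > 0, so this is a local minimum.
P(8/5) = (-5)·e^(-8/5) ≈ -1.0095.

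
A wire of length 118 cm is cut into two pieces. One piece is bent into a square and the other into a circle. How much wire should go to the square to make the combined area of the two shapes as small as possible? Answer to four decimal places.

66.0917

Let x be the length used for the square. Square side x/4; circle radius (118−x)/(2π).
A(x) = (x/4)² + π·((118−x)/(2π))² = x²/16 + (118−x)²/(4π) for 0 ≤ x ≤ 118. A'(x) = x/8 − (118−x)/(2π) = 0 gives x = 4·118/(π+4) ≈ 66.0917.
A'' = 1/8 + 1/(2π) > 0, so this gives the minimum combined area; x ≈ 66.0917 cm to the square.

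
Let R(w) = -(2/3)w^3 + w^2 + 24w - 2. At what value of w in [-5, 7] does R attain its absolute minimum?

-3

R'(w) = -2w^2 + 2w + 24, which vanishes at w = -3 and w = 4.
Compare values at every candidate in [-5, 7]: R(-5) = -41/3,  R(-3) = -47,  R(4) = 202/3,  R(7) = -41/3.
The minimum over the interval is -47, attained at w = -3.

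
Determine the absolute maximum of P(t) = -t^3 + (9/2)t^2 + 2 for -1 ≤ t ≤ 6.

31/2

P'(t) = -3t^2 + 9t, which vanishes at t = 0 and t = 3.
Compare values at every candidate in [-1, 6]: P(-1) = 15/2, P(0) = 2, P(3) = 31/2, P(6) = -52.
Hence the absolute maximum is 31/2 at t = 3.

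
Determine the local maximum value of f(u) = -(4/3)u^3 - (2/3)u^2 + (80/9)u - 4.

284/81

Critical points: f'(u) = -4u^2 - (4/3)u + 80/9 vanishes at u = -5/3, 4/3.
Second-derivative test with f''(u) = -8u - 4/3: f''(-5/3) = 12 > 0 ⇒ local minimum; f''(4/3) = -12 < 0 ⇒ local maximum.
The local maximum is f(4/3) = 284/81.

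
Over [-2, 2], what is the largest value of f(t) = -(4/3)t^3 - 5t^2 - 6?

-6

Differentiating, f'(t) = -4t^2 - 10t; whose only zero in [-2, 2] is t = 0.
Evaluating at the critical points and endpoints: f(-2) = -46/3, f(0) = -6, f(2) = -110/3.
Hence the absolute maximum is -6 at t = 0.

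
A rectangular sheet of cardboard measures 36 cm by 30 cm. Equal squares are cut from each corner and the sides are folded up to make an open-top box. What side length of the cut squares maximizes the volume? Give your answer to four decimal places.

With cut size x, the volume is V(x) = x(36 − 2x)(30 − 2x) for 0 < x < 15.
V'(x) = 12x^2 − 264x + 1080. Setting V'(x) = 0 gives x ≈ 5.4322 (the root in (0, 15)).
V''(x) = 24x − 264 is negative there, so this is the maximum; V ≈ 2612.8056.

5.4322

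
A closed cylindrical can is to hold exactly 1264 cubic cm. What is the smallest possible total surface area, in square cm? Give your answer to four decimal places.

647.1614

With radius r and height h, πr²h = 1264 so h = 1264/(πr²), and S(r) = 2πr² + 2πrh = 2πr² + 2·1264/r.
S'(r) = 4πr − 2·1264/r² = 0 ⇒ r³ = 1264/(2π), so r ≈ 5.8594 and h = 2r ≈ 11.7189.
S''(r) = 4π + 4·1264/r³ > 0, so this is the minimum; S ≈ 647.1614.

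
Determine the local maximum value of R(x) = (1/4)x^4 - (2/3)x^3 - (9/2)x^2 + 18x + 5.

65/3

R'(x) = x^3 - 2x^2 - 9x + 18. Setting R'(x) = 0 gives x ∈ {-3, 2, 3}.
Second-derivative test with R''(x) = 3x^2 - 4x - 9: R''(-3) = 30 > 0 ⇒ local minimum; R''(2) = -5 < 0 ⇒ local maximum; R''(3) = 6 > 0 ⇒ local minimum.
So the local maximum value is R(2) = 65/3.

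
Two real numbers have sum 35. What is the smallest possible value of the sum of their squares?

1225/2

With a + b = 35, a^2 + b^2 = a^2 + (35 − a)^2.
The derivative 2a − 2(35 − a) = 4a − 70 vanishes at a = 35/2; second derivative 4 > 0, a minimum.
The minimum is 2·(35/2)^2 = 1225/2.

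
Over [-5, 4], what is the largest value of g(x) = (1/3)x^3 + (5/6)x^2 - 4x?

56/3

The derivative is x^2 + (5/3)x - 4, which vanishes at x = -3 and x = 4/3.
Compare values at every candidate in [-5, 4]: g(-5) = -5/6,  g(-3) = 21/2,  g(4/3) = -248/81,  g(4) = 56/3.
Hence the absolute maximum is 56/3 at x = 4.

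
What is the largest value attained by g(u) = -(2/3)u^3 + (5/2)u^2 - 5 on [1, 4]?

Differentiating, g'(u) = -2u^2 + 5u; whose only zero in [1, 4] is u = 5/2.
Candidates: g(1) = -19/6,  g(5/2) = 5/24,  g(4) = -23/3.
Hence the absolute maximum is 5/24 at u = 5/2.

5/24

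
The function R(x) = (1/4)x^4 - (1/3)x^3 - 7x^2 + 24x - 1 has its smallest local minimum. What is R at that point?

Critical points: R'(x) = x^3 - x^2 - 14x + 24 vanishes at x = -4, 2, 3.
Second-derivative test with R''(x) = 3x^2 - 2x - 14: R''(-4) = 42 > 0 ⇒ local minimum; R''(2) = -6 < 0 ⇒ local maximum; R''(3) = 7 > 0 ⇒ local minimum.
So the smallest local minimum value is R(-4) = -371/3.

-371/3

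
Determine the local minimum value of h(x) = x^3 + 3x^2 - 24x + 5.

Critical points: h'(x) = 3x^2 + 6x - 24 vanishes at x = -4, 2.
Second-derivative test with h''(x) = 6x + 6: h''(-4) = -18 < 0 ⇒ local maximum; h''(2) = 18 > 0 ⇒ local minimum.
The local minimum is h(2) = -23.

-23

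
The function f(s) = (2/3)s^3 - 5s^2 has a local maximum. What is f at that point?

f'(s) = 2s^2 - 10s = 0 at s = 0, 5.
f''(s) = 4s - 10. f''(0) = -10 < 0 ⇒ local maximum; f''(5) = 10 > 0 ⇒ local minimum.
So the local maximum value is f(0) = 0.

0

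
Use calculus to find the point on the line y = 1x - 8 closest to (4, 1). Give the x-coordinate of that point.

Minimize D(x)^2 = (x - 4)^2 + (x - 9)^2.
d/dx[D^2] = 2(x - 4) + 2·1·(x - 9) = 0 ⇒ x = 13/2.
Then y = -3/2 and the distance is √(25/2) ≈ 3.5355.

13/2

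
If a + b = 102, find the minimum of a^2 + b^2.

With a + b = 102, a^2 + b^2 = a^2 + (102 − a)^2.
The derivative 2a − 2(102 − a) = 4a − 204 vanishes at a = 51; second derivative 4 > 0, a minimum.
The minimum is 2·(51)^2 = 5202.

5202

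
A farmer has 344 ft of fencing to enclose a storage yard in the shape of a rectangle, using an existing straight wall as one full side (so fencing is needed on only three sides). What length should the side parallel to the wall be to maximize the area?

Let the sides perpendicular to the wall have length x and the parallel side y, so 2x + y = 344 and the area is A = xy = x(344 − 2x).
A'(x) = 344 − 4x = 0 gives x = 86, and A''(x) = −4 < 0 confirms a maximum.
Then y = 344 − 2·86 = 172 and A = 14792.

172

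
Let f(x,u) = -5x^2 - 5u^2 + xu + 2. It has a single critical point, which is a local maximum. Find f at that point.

2

∂f/∂x = -10x + u = 0 and ∂f/∂u = x - 10u = 0, so (x, u) = (0, 0).
The Hessian has f_{xx} = -10, f_{uu} = -10, f_{xu} = 1, giving D = 99 > 0 with f_{xx} < 0, so the point is a local maximum.
f(0, 0) = 2.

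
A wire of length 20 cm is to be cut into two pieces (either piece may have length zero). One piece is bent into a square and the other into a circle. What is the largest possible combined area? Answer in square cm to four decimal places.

31.8310

Let x be the length used for the square. Square side x/4; circle radius (20−x)/(2π).
A(x) = (x/4)² + π·((20−x)/(2π))² = x²/16 + (20−x)²/(4π) for 0 ≤ x ≤ 20. A'(x) = x/8 − (20−x)/(2π) = 0 gives x = 4·20/(π+4) ≈ 11.2020.
A'' > 0, so the interior critical point is a minimum; the maximum is at an endpoint. A(0) = 31.8310 and A(20) = 25.0000, so the largest area is 31.8310.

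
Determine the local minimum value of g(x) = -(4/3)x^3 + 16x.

g'(x) = -4x^2 + 16. Setting g'(x) = 0 gives x ∈ {-2, 2}.
Since g''(x) = -8x, we get g''(-2) = 16 > 0 ⇒ local minimum; g''(2) = -16 < 0 ⇒ local maximum.
So the local minimum value is g(-2) = -64/3.

-64/3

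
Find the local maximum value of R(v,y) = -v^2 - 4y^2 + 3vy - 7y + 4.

∂R/∂v = -2v + 3y = 0 and ∂R/∂y = 3v - 8y - 7 = 0, so (v, y) = (-3, -2).
The Hessian has R_{vv} = -2, R_{yy} = -8, R_{vy} = 3, giving D = 7 > 0 with R_{vv} < 0, so the point is a local maximum.
R(-3, -2) = 11.

11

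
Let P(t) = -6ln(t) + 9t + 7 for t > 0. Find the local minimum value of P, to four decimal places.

P'(t) = -6/t + 9 = 0 gives t = 2/3.
P''(t) = 6/t², which is positive for t > 0, so this is a local minimum.
P(2/3) = -6·ln(2/3) + 6 + 7 ≈ 15.4328.

15.4328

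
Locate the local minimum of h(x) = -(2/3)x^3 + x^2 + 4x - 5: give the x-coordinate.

h'(x) = -2x^2 + 2x + 4 = 0 at x = -1, 2.
Since h''(x) = -4x + 2, we get h''(-1) = 6 > 0 ⇒ local minimum; h''(2) = -6 < 0 ⇒ local maximum.
So the local minimum value is h(-1) = -22/3.

-1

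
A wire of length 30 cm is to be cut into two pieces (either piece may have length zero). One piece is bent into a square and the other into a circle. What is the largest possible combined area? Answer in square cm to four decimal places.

Let x be the length used for the square. Square side x/4; circle radius (30−x)/(2π).
A(x) = (x/4)² + π·((30−x)/(2π))² = x²/16 + (30−x)²/(4π) for 0 ≤ x ≤ 30. A'(x) = x/8 − (30−x)/(2π) = 0 gives x = 4·30/(π+4) ≈ 16.8030.
A'' > 0, so the interior critical point is a minimum; the maximum is at an endpoint. A(0) = 71.6197 and A(30) = 56.2500, so the largest area is 71.6197.

71.6197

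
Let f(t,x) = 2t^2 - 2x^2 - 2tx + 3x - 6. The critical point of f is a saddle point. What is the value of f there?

-51/10

∂f/∂t = 4t - 2x = 0 and ∂f/∂x = -2t - 4x + 3 = 0, so (t, x) = (3/10, 3/5).
The Hessian has f_{tt} = 4, f_{xx} = -4, f_{tx} = -2, giving D = -20 < 0, so the point is a saddle point.
f(3/10, 3/5) = -51/10.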